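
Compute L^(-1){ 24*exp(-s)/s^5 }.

Heaviside(t - 1)*((t - 1)^4)

The factor e^(-s) signals a time shift by c = 1 (second shifting theorem).
L{t^4} = 4!/s^5 = 24/s^5, so L^-1{24/s^5} = t^4.
Hence the inverse is u(t - 1) times that function evaluated at t - 1.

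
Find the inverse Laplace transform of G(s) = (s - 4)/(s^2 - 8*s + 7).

Rewrite the denominator: s^2 - 8*s + 7 = (s - 4)^2 - 9.
The form in (s - 4) signals a first-shifting-theorem factor e^(4t).
Since L{cosh(3t)} = s/(s^2 - 9), the inverse is e^(4*t)*cosh(3*t).

exp(4*t)*cosh(3*t)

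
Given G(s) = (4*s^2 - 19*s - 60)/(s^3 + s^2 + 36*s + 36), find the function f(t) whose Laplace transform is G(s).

f(t) = -4*sin(6*t) + 5*cos(6*t) - exp(-t)

Factor the denominator: s^3 + s^2 + 36*s + 36 = (s + 1)*(s^2 + 36).
Partial fraction decomposition gives [-1/(s + 1)] + [5*s/(s^2 + 36)] + [-24/(s^2 + 36)].
Invert each term: -1/(s + 1) ↔ -e^(-t); 5·s/(s^2 + 36) ↔ 5cos(6t); -4·6/(s^2 + 36) ↔ -4sin(6t).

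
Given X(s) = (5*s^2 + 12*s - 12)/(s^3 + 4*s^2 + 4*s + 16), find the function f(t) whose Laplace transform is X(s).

Factor the denominator: s^3 + 4*s^2 + 4*s + 16 = (s + 4)*(s^2 + 4).
Partial fraction decomposition gives [1/(s + 4)] + [4*s/(s^2 + 4)] + [-4/(s^2 + 4)].
Invert each term: 1/(s + 4) ↔ e^(-4t); 4·s/(s^2 + 4) ↔ 4cos(2t); -2·2/(s^2 + 4) ↔ -2sin(2t).

f(t) = -2*sin(2*t) + 4*cos(2*t) + exp(-4*t)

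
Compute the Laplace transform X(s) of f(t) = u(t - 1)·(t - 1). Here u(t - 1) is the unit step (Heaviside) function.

By the second shifting theorem, L{u(t - c)·g(t - c)} = e^(-cs)·G(s) with c = 1 and G(s) = L{g(t)}.
L{t} = 1!/s^2 = 1/s^2.

X(s) = exp(-s)/s^2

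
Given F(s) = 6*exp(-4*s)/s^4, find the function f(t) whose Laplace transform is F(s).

The factor e^(-4s) signals a time shift by c = 4 (second shifting theorem).
L{t^3} = 3!/s^4 = 6/s^4, so L^-1{6/s^4} = t^3.
Hence the inverse is u(t - 4) times that function evaluated at t - 4.

f(t) = Heaviside(t - 4)*((t - 4)^3)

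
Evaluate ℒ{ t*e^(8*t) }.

L{e^(8t)} = 1/(s - 8).
Then apply L{t·g(t)} = -d/ds[G(s)] with G(s) = 1/(s - 8):
differentiating 1 time and applying the sign gives (s - 8)^(-2).

(s - 8)^(-2)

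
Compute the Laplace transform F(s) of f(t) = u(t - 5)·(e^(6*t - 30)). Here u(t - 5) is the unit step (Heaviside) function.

F(s) = exp(-5*s)/(s - 6)

By the second shifting theorem, L{u(t - c)·g(t - c)} = e^(-cs)·G(s) with c = 5 and G(s) = L{g(t)}.
L{e^(6t)} = 1/(s - 6).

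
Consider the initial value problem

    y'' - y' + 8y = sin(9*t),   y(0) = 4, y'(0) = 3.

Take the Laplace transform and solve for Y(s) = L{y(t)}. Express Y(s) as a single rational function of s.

Y(s) = (4*s^3 - s^2 + 324*s - 72)/(s^4 - s^3 + 89*s^2 - 81*s + 648)

Transform both sides with L{·}.
With L{y''} = s^2 Y - s·y(0) - y'(0) and L{y'} = sY - y(0), with y(0) = 4, y'(0) = 3: the LHS transforms to (s^2 - s + 8)Y - (4*s - 1).
The right side is L{sin(9*t)} = 9/(s^2 + 81).
So (s^2 - s + 8)Y = 9/(s^2 + 81) + (4*s - 1).
Solve for Y(s) and write it as one ratio of polynomials.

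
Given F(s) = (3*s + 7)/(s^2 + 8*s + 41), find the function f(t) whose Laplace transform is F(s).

Complete the square in the denominator: s^2 + 8*s + 41 = (s + 4)^2 + 5^2.
Split the numerator to match: 3*s + 7 = 3·(s + 4) - 1·5.
Invert each term: 3·(s + 4)/((s + 4)^2 + 25) ↔ 3e^(-4t)cos(5t); -1·5/((s + 4)^2 + 25) ↔ -e^(-4t)sin(5t).

f(t) = -exp(-4*t)*sin(5*t) + 3*exp(-4*t)*cos(5*t)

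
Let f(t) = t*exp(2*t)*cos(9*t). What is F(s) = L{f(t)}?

L{cos(9t)} = s/(s^2 + 81).
Multiplying by e^(2t) shifts s → s - 2, so L{exp(2*t)*cos(9*t)} = (s - 2)/((s - 2)^2 + 81).
Then apply L{t·g(t)} = -d/ds[G(s)] with G(s) = (s - 2)/((s - 2)^2 + 81):
differentiating 1 time and applying the sign gives (s - 11)*(s + 7)/(s^2 - 4*s + 85)^2.

F(s) = (s - 11)*(s + 7)/(s^2 - 4*s + 85)^2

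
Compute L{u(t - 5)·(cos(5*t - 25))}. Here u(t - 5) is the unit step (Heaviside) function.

By the second shifting theorem, L{u(t - c)·g(t - c)} = e^(-cs)·G(s) with c = 5 and G(s) = L{g(t)}.
L{cos(5t)} = s/(s^2 + 25).

s*exp(-5*s)/(s^2 + 25)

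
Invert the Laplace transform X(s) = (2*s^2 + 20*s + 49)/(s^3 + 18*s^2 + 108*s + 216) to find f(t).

Factor the denominator: s^3 + 18*s^2 + 108*s + 216 = (s + 6)^3.
Partial fraction decomposition gives [2/(s + 6)] + [-4/(s + 6)^2] + [(s + 6)^(-3)].
Invert each term: 2/(s + 6) ↔ 2e^(-6t); -4/(s + 6)^2 ↔ -4t·e^(-6t); 1/(s + 6)^3 ↔ (1/2)t^2·e^(-6t).

f(t) = t^2*exp(-6*t)/2 - 4*t*exp(-6*t) + 2*exp(-6*t)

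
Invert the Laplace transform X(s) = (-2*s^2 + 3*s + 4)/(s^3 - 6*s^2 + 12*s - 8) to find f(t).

Factor the denominator: s^3 - 6*s^2 + 12*s - 8 = (s - 2)^3.
Partial fraction decomposition gives [-2/(s - 2)] + [-5/(s - 2)^2] + [2/(s - 2)^3].
Invert each term: -2/(s - 2) ↔ -2e^(2t); -5/(s - 2)^2 ↔ -5t·e^(2t); 2/(s - 2)^3 ↔ (1)t^2·e^(2t).

f(t) = t^2*exp(2*t) - 5*t*exp(2*t) - 2*exp(2*t)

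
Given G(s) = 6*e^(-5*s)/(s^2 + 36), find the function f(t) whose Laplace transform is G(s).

The factor e^(-5s) signals a time shift by c = 5 (second shifting theorem).
L{sin(6t)} = 6/(s^2 + 36), so L^-1{6/(s^2 + 36)} = sin(6*t).
Hence the inverse is u(t - 5) times that function evaluated at t - 5.

f(t) = Heaviside(t - 5)*(sin(6*t - 30))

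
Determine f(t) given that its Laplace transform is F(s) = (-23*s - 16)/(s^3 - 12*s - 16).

Factor the denominator: s^3 - 12*s - 16 = (s - 4)*(s + 2)^2.
Partial fraction decomposition gives [3/(s + 2)] + [-5/(s + 2)^2] + [-3/(s - 4)].
Invert each term: 3/(s + 2) ↔ 3e^(-2t); -5/(s + 2)^2 ↔ -5t·e^(-2t); -3/(s - 4) ↔ -3e^(4t).

f(t) = -5*t*exp(-2*t) - 3*exp(4*t) + 3*exp(-2*t)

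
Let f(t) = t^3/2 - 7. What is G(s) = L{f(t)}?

G(s) = -7/s + 3/s^4

Apply the Laplace transform termwise.
L{-7} = -7/s; (1/2)·[L{t^3} = 3!/s^4 = 6/s^4].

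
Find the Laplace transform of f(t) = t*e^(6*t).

(s - 6)^(-2)

L{e^(6t)} = 1/(s - 6).
Then apply L{t·g(t)} = -d/ds[G(s)] with G(s) = 1/(s - 6):
differentiating 1 time and applying the sign gives (s - 6)^(-2).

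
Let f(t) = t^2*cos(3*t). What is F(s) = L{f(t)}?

F(s) = 2*s*(s^2 - 27)/(s^2 + 9)^3

L{cos(3t)} = s/(s^2 + 9).
Then apply L{t^2·g(t)} = (-1)^2 d^2/ds^2[G(s)] with G(s) = s/(s^2 + 9):
differentiating 2 times and applying the sign gives 2*s*(s^2 - 27)/(s^2 + 9)^3.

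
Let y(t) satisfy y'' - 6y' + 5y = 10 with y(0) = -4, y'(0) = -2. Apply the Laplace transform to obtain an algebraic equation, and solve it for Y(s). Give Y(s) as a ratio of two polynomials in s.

Transform both sides with L{·}.
Using L{y''} = s^2 Y - s·y(0) - y'(0) and L{y'} = sY - y(0), with y(0) = -4, y'(0) = -2, the left side becomes (s^2 - 6*s + 5)Y - (-4*s + 22).
The right side is L{10} = 10/s.
So (s^2 - 6*s + 5)Y = 10/s + (-4*s + 22).
Solve for Y(s) and write it as one ratio of polynomials.

Y(s) = (-4*s^2 + 22*s + 10)/(s^3 - 6*s^2 + 5*s)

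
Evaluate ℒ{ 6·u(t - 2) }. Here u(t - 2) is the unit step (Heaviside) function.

6*exp(-2*s)/s

By the second shifting theorem, L{u(t - c)·g(t - c)} = e^(-cs)·G(s) with c = 2 and G(s) = L{g(t)}.
L{6} = 6/s.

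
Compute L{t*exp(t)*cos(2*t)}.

(s - 3)*(s + 1)/(s^2 - 2*s + 5)^2

L{cos(2t)} = s/(s^2 + 4).
Multiplying by e^(t) shifts s → s - 1, so L{exp(t)*cos(2*t)} = (s - 1)/((s - 1)^2 + 4).
Then apply L{t·g(t)} = -d/ds[G(s)] with G(s) = (s - 1)/((s - 1)^2 + 4):
differentiating 1 time and applying the sign gives (s - 3)*(s + 1)/(s^2 - 2*s + 5)^2.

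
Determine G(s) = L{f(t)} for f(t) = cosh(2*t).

G(s) = s/(s^2 - 4)

L{cosh(2t)} = s/(s^2 - 4).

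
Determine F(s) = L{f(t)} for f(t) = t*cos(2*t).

L{cos(2t)} = s/(s^2 + 4).
Then apply L{t·g(t)} = -d/ds[G(s)] with G(s) = s/(s^2 + 4):
differentiating 1 time and applying the sign gives (s - 2)*(s + 2)/(s^2 + 4)^2.

F(s) = (s - 2)*(s + 2)/(s^2 + 4)^2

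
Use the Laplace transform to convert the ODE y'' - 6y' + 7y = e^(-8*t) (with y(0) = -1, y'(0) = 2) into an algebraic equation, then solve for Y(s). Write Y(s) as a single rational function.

Laplace-transform each side.
With L{y''} = s^2 Y - s·y(0) - y'(0) and L{y'} = sY - y(0), with y(0) = -1, y'(0) = 2: the LHS transforms to (s^2 - 6*s + 7)Y - (-s + 8).
The right side is L{e^(-8*t)} = 1/(s + 8).
So (s^2 - 6*s + 7)Y = 1/(s + 8) + (-s + 8).
Solve for Y(s) and write it as one ratio of polynomials.

Y(s) = (-s^2 + 65)/(s^3 + 2*s^2 - 41*s + 56)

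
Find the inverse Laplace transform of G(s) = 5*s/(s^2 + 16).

Since L{cos(4t)} = s/(s^2 + 16), the inverse is cos(4*t), scaled by 5.

5*cos(4*t)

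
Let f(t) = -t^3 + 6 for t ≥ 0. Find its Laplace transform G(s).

By linearity of the Laplace transform, transform each term separately.
(-1)·[L{t^3} = 3!/s^4 = 6/s^4]; L{6} = 6/s.

G(s) = 6/s - 6/s^4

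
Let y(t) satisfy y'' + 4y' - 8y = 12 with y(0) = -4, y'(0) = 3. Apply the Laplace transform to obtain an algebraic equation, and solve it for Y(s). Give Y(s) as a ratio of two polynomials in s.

Y(s) = (-4*s^2 - 13*s + 12)/(s^3 + 4*s^2 - 8*s)

Take the Laplace transform of both sides.
Using L{y''} = s^2 Y - s·y(0) - y'(0) and L{y'} = sY - y(0), with y(0) = -4, y'(0) = 3, the left side becomes (s^2 + 4*s - 8)Y - (-4*s - 13).
The right side is L{12} = 12/s.
So (s^2 + 4*s - 8)Y = 12/s + (-4*s - 13).
Divide through and combine into a single rational function.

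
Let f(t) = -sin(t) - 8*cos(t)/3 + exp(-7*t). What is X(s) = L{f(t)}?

Apply the Laplace transform termwise.
L{e^(-7t)} = 1/(s + 7); (-8/3)·[L{cos(t)} = s/(s^2 + 1)]; (-1)·[L{sin(t)} = 1/(s^2 + 1)].

X(s) = -8*s/(3*(s^2 + 1)) - 1/(s^2 + 1) + 1/(s + 7)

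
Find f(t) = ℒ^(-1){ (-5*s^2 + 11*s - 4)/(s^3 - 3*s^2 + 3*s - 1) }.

Factor the denominator: s^3 - 3*s^2 + 3*s - 1 = (s - 1)^3.
Partial fraction decomposition gives [-5/(s - 1)] + [(s - 1)^(-2)] + [2/(s - 1)^3].
Invert each term: -5/(s - 1) ↔ -5e^(t); 1/(s - 1)^2 ↔ t·e^(t); 2/(s - 1)^3 ↔ (1)t^2·e^(t).

f(t) = t^2*exp(t) + t*exp(t) - 5*exp(t)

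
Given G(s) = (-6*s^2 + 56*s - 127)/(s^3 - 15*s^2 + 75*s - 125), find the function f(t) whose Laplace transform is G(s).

f(t) = 3*t^2*exp(5*t)/2 - 4*t*exp(5*t) - 6*exp(5*t)

Factor the denominator: s^3 - 15*s^2 + 75*s - 125 = (s - 5)^3.
Partial fraction decomposition gives [-6/(s - 5)] + [-4/(s - 5)^2] + [3/(s - 5)^3].
Invert each term: -6/(s - 5) ↔ -6e^(5t); -4/(s - 5)^2 ↔ -4t·e^(5t); 3/(s - 5)^3 ↔ (3/2)t^2·e^(5t).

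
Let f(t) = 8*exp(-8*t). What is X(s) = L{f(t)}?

X(s) = 8/(s + 8)

L{8} = 8/s.
By the first shifting theorem, multiplying by e^(-8t) replaces s with s + 8.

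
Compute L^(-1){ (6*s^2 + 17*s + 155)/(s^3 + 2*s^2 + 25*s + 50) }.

3*sin(5*t) + cos(5*t) + 5*exp(-2*t)

Factor the denominator: s^3 + 2*s^2 + 25*s + 50 = (s + 2)*(s^2 + 25).
Partial fraction decomposition gives [5/(s + 2)] + [s/(s^2 + 25)] + [15/(s^2 + 25)].
Invert each term: 5/(s + 2) ↔ 5e^(-2t); 1·s/(s^2 + 25) ↔ cos(5t); 3·5/(s^2 + 25) ↔ 3sin(5t).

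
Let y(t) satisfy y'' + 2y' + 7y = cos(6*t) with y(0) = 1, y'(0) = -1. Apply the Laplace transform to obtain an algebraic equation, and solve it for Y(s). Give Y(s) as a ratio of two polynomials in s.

Y(s) = (s^3 + s^2 + 37*s + 36)/(s^4 + 2*s^3 + 43*s^2 + 72*s + 252)

Take the Laplace transform of both sides.
With L{y''} = s^2 Y - s·y(0) - y'(0) and L{y'} = sY - y(0), with y(0) = 1, y'(0) = -1: the LHS transforms to (s^2 + 2*s + 7)Y - (s + 1).
The right side is L{cos(6*t)} = s/(s^2 + 36).
So (s^2 + 2*s + 7)Y = s/(s^2 + 36) + (s + 1).
Isolate Y and clear denominators.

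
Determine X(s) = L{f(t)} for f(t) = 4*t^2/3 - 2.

The transform is linear, so treat each term independently.
L{-2} = -2/s; (4/3)·[L{t^2} = 2!/s^3 = 2/s^3].

X(s) = -2/s + 8/(3*s^3)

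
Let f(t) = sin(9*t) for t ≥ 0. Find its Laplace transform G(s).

G(s) = 9/(s^2 + 81)

L{sin(9t)} = 9/(s^2 + 81).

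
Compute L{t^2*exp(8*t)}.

L{e^(8t)} = 1/(s - 8).
Then apply L{t^2·g(t)} = (-1)^2 d^2/ds^2[G(s)] with G(s) = 1/(s - 8):
differentiating 2 times and applying the sign gives 2/(s - 8)^3.

2/(s - 8)^3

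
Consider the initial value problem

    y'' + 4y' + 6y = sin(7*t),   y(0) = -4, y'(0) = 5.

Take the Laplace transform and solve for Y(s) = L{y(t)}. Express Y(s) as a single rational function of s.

Y(s) = (-4*s^3 - 11*s^2 - 196*s - 532)/(s^4 + 4*s^3 + 55*s^2 + 196*s + 294)

Laplace-transform each side.
The derivative rules (L{y''} = s^2 Y - s·y(0) - y'(0) and L{y'} = sY - y(0), with y(0) = -4, y'(0) = 5) turn the left side into (s^2 + 4*s + 6)Y - (-4*s - 11).
The right side is L{sin(7*t)} = 7/(s^2 + 49).
So (s^2 + 4*s + 6)Y = 7/(s^2 + 49) + (-4*s - 11).
Divide through and combine into a single rational function.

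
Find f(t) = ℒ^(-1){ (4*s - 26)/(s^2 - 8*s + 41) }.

Complete the square in the denominator: s^2 - 8*s + 41 = (s - 4)^2 + 5^2.
Split the numerator to match: 4*s - 26 = 4·(s - 4) - 2·5.
Invert each term: 4·(s - 4)/((s - 4)^2 + 25) ↔ 4e^(4t)cos(5t); -2·5/((s - 4)^2 + 25) ↔ -2e^(4t)sin(5t).

f(t) = -2*exp(4*t)*sin(5*t) + 4*exp(4*t)*cos(5*t)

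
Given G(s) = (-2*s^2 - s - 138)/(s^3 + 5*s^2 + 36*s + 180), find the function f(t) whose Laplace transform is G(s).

Factor the denominator: s^3 + 5*s^2 + 36*s + 180 = (s + 5)*(s^2 + 36).
Partial fraction decomposition gives [-3/(s + 5)] + [s/(s^2 + 36)] + [-6/(s^2 + 36)].
Invert each term: -3/(s + 5) ↔ -3e^(-5t); 1·s/(s^2 + 36) ↔ cos(6t); -1·6/(s^2 + 36) ↔ -sin(6t).

f(t) = -sin(6*t) + cos(6*t) - 3*exp(-5*t)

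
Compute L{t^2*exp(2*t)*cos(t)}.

2*(s - 2)*(s^2 - 4*s + 1)/(s^2 - 4*s + 5)^3

L{cos(t)} = s/(s^2 + 1).
Multiplying by e^(2t) shifts s → s - 2, so L{exp(2*t)*cos(t)} = (s - 2)/((s - 2)^2 + 1).
Then apply L{t^2·g(t)} = (-1)^2 d^2/ds^2[G(s)] with G(s) = (s - 2)/((s - 2)^2 + 1):
differentiating 2 times and applying the sign gives 2*(s - 2)*(s^2 - 4*s + 1)/(s^2 - 4*s + 5)^3.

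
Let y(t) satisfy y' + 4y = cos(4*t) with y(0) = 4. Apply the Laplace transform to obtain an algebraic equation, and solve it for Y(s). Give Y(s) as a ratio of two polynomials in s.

Y(s) = (4*s^2 + s + 64)/(s^3 + 4*s^2 + 16*s + 64)

Take the Laplace transform of both sides.
Using L{y'} = sY - y(0) = sY - 4, the left side becomes (s + 4)Y - (4).
The right side is L{cos(4*t)} = s/(s^2 + 16).
So (s + 4)Y = s/(s^2 + 16) + (4).
Solve for Y(s) and write it as one ratio of polynomials.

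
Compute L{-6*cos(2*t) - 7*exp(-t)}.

By linearity of the Laplace transform, transform each term separately.
(-7)·[L{e^(-t)} = 1/(s + 1)]; (-6)·[L{cos(2t)} = s/(s^2 + 4)].

-6*s/(s^2 + 4) - 7/(s + 1)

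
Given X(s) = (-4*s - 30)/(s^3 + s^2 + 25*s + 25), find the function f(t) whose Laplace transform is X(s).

Factor the denominator: s^3 + s^2 + 25*s + 25 = (s + 1)*(s^2 + 25).
Partial fraction decomposition gives [-1/(s + 1)] + [s/(s^2 + 25)] + [-5/(s^2 + 25)].
Invert each term: -1/(s + 1) ↔ -e^(-t); 1·s/(s^2 + 25) ↔ cos(5t); -1·5/(s^2 + 25) ↔ -sin(5t).

f(t) = -sin(5*t) + cos(5*t) - exp(-t)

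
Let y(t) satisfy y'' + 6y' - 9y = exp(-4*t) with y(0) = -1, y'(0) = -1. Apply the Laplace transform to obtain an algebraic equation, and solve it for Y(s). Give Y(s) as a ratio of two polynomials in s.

Y(s) = (-s^2 - 11*s - 27)/(s^3 + 10*s^2 + 15*s - 36)

Take the Laplace transform of both sides.
Using L{y''} = s^2 Y - s·y(0) - y'(0) and L{y'} = sY - y(0), with y(0) = -1, y'(0) = -1, the left side becomes (s^2 + 6*s - 9)Y - (-s - 7).
The right side is L{exp(-4*t)} = 1/(s + 4).
So (s^2 + 6*s - 9)Y = 1/(s + 4) + (-s - 7).
Solve for Y(s) and write it as one ratio of polynomials.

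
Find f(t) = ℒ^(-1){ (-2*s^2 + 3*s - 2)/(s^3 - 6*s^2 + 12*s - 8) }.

Factor the denominator: s^3 - 6*s^2 + 12*s - 8 = (s - 2)^3.
Partial fraction decomposition gives [-2/(s - 2)] + [-5/(s - 2)^2] + [-4/(s - 2)^3].
Invert each term: -2/(s - 2) ↔ -2e^(2t); -5/(s - 2)^2 ↔ -5t·e^(2t); -4/(s - 2)^3 ↔ (-2)t^2·e^(2t).

f(t) = -2*t^2*exp(2*t) - 5*t*exp(2*t) - 2*exp(2*t)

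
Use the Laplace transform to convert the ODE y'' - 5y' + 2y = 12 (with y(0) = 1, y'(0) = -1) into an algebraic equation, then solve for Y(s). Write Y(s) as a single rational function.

Y(s) = (s^2 - 6*s + 12)/(s^3 - 5*s^2 + 2*s)

Apply the Laplace transform to the equation.
With L{y''} = s^2 Y - s·y(0) - y'(0) and L{y'} = sY - y(0), with y(0) = 1, y'(0) = -1: the LHS transforms to (s^2 - 5*s + 2)Y - (s - 6).
The right side is L{12} = 12/s.
So (s^2 - 5*s + 2)Y = 12/s + (s - 6).
Solve for Y(s) and write it as one ratio of polynomials.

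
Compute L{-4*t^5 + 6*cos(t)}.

6*s/(s^2 + 1) - 480/s^6

The transform is linear, so treat each term independently.
(-4)·[L{t^5} = 5!/s^6 = 120/s^6]; (6)·[L{cos(t)} = s/(s^2 + 1)].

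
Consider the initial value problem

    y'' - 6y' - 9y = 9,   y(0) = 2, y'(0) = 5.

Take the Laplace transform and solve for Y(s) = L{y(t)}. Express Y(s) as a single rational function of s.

Y(s) = (2*s^2 - 7*s + 9)/(s^3 - 6*s^2 - 9*s)

Take the Laplace transform of both sides.
The derivative rules (L{y''} = s^2 Y - s·y(0) - y'(0) and L{y'} = sY - y(0), with y(0) = 2, y'(0) = 5) turn the left side into (s^2 - 6*s - 9)Y - (2*s - 7).
The right side is L{9} = 9/s.
So (s^2 - 6*s - 9)Y = 9/s + (2*s - 7).
Isolate Y and clear denominators.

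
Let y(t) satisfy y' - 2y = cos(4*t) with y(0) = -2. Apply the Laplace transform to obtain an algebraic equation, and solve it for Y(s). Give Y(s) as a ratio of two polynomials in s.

Y(s) = (-2*s^2 + s - 32)/(s^3 - 2*s^2 + 16*s - 32)

Transform both sides with L{·}.
Using L{y'} = sY - y(0) = sY - (-2), the left side becomes (s - 2)Y - (-2).
The right side is L{cos(4*t)} = s/(s^2 + 16).
So (s - 2)Y = s/(s^2 + 16) + (-2).
Isolate Y and clear denominators.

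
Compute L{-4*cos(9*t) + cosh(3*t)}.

By linearity of the Laplace transform, transform each term separately.
L{cosh(3t)} = s/(s^2 - 9); (-4)·[L{cos(9t)} = s/(s^2 + 81)].

-4*s/(s^2 + 81) + s/(s^2 - 9)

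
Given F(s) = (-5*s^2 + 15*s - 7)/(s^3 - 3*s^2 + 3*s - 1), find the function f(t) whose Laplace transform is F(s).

Factor the denominator: s^3 - 3*s^2 + 3*s - 1 = (s - 1)^3.
Partial fraction decomposition gives [-5/(s - 1)] + [5/(s - 1)^2] + [3/(s - 1)^3].
Invert each term: -5/(s - 1) ↔ -5e^(t); 5/(s - 1)^2 ↔ 5t·e^(t); 3/(s - 1)^3 ↔ (3/2)t^2·e^(t).

f(t) = 3*t^2*exp(t)/2 + 5*t*exp(t) - 5*exp(t)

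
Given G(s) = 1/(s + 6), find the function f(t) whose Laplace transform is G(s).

Since L{e^(-6t)} = 1/(s + 6), the inverse is exp(-6*t).

f(t) = exp(-6*t)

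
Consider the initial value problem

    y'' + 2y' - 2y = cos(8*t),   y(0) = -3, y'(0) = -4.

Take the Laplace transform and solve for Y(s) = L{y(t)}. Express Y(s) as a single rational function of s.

Y(s) = (-3*s^3 - 10*s^2 - 191*s - 640)/(s^4 + 2*s^3 + 62*s^2 + 128*s - 128)

Apply the Laplace transform to the equation.
Using L{y''} = s^2 Y - s·y(0) - y'(0) and L{y'} = sY - y(0), with y(0) = -3, y'(0) = -4, the left side becomes (s^2 + 2*s - 2)Y - (-3*s - 10).
The right side is L{cos(8*t)} = s/(s^2 + 64).
So (s^2 + 2*s - 2)Y = s/(s^2 + 64) + (-3*s - 10).
Solve for Y(s) and write it as one ratio of polynomials.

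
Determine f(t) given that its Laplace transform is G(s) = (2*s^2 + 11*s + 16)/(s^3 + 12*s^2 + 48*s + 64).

f(t) = 2*t^2*exp(-4*t) - 5*t*exp(-4*t) + 2*exp(-4*t)

Factor the denominator: s^3 + 12*s^2 + 48*s + 64 = (s + 4)^3.
Partial fraction decomposition gives [2/(s + 4)] + [-5/(s + 4)^2] + [4/(s + 4)^3].
Invert each term: 2/(s + 4) ↔ 2e^(-4t); -5/(s + 4)^2 ↔ -5t·e^(-4t); 4/(s + 4)^3 ↔ (2)t^2·e^(-4t).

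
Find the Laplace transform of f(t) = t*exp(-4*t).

(s + 4)^(-2)

L{e^(-4t)} = 1/(s + 4).
Then apply L{t·g(t)} = -d/ds[G(s)] with G(s) = 1/(s + 4):
differentiating 1 time and applying the sign gives (s + 4)^(-2).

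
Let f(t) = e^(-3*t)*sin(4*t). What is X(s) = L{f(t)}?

X(s) = 4/((s + 3)^2 + 16)

L{sin(4t)} = 4/(s^2 + 16).
By the first shifting theorem, multiplying by e^(-3t) replaces s with s + 3.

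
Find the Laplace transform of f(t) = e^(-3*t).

1/(s + 3)

L{e^(-3t)} = 1/(s + 3).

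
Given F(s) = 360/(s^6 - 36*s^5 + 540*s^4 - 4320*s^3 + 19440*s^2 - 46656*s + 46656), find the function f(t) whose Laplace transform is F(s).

f(t) = 3*t^5*exp(6*t)

Rewrite the denominator: s^6 - 36*s^5 + 540*s^4 - 4320*s^3 + 19440*s^2 - 46656*s + 46656 = (s - 6)^6.
The form in (s - 6) signals a first-shifting-theorem factor e^(6t).
Since L{t^5} = 5!/s^6 = 120/s^6, the inverse is t^5*e^(6*t), scaled by 3.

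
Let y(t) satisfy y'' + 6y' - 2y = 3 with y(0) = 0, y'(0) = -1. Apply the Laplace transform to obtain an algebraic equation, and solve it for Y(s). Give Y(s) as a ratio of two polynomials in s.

Take the Laplace transform of both sides.
The derivative rules (L{y''} = s^2 Y - s·y(0) - y'(0) and L{y'} = sY - y(0), with y(0) = 0, y'(0) = -1) turn the left side into (s^2 + 6*s - 2)Y - (-1).
The right side is L{3} = 3/s.
So (s^2 + 6*s - 2)Y = 3/s + (-1).
Isolate Y and clear denominators.

Y(s) = (-s + 3)/(s^3 + 6*s^2 - 2*s)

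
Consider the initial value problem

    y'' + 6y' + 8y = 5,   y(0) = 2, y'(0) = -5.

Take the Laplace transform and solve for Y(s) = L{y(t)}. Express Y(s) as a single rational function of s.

Y(s) = (2*s^2 + 7*s + 5)/(s^3 + 6*s^2 + 8*s)

Apply the Laplace transform to the equation.
The derivative rules (L{y''} = s^2 Y - s·y(0) - y'(0) and L{y'} = sY - y(0), with y(0) = 2, y'(0) = -5) turn the left side into (s^2 + 6*s + 8)Y - (2*s + 7).
The right side is L{5} = 5/s.
So (s^2 + 6*s + 8)Y = 5/s + (2*s + 7).
Solve for Y(s) and write it as one ratio of polynomials.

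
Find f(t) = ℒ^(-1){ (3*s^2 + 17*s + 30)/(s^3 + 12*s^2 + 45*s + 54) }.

Factor the denominator: s^3 + 12*s^2 + 45*s + 54 = (s + 3)^2*(s + 6).
Partial fraction decomposition gives [-1/(s + 3)] + [2/(s + 3)^2] + [4/(s + 6)].
Invert each term: -1/(s + 3) ↔ -e^(-3t); 2/(s + 3)^2 ↔ 2t·e^(-3t); 4/(s + 6) ↔ 4e^(-6t).

f(t) = 2*t*exp(-3*t) - exp(-3*t) + 4*exp(-6*t)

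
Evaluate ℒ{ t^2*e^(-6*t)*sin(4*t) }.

L{sin(4t)} = 4/(s^2 + 16).
Multiplying by e^(-6t) shifts s → s + 6, so L{e^(-6*t)*sin(4*t)} = 4/((s + 6)^2 + 16).
Then apply L{t^2·g(t)} = (-1)^2 d^2/ds^2[G(s)] with G(s) = 4/((s + 6)^2 + 16):
differentiating 2 times and applying the sign gives 8*(3*s^2 + 36*s + 92)/(s^2 + 12*s + 52)^3.

8*(3*s^2 + 36*s + 92)/(s^2 + 12*s + 52)^3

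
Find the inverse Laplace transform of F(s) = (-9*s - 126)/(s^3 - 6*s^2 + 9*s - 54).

-4*exp(6*t) + 5*sin(3*t) + 4*cos(3*t)

Factor the denominator: s^3 - 6*s^2 + 9*s - 54 = (s - 6)*(s^2 + 9).
Partial fraction decomposition gives [-4/(s - 6)] + [4*s/(s^2 + 9)] + [15/(s^2 + 9)].
Invert each term: -4/(s - 6) ↔ -4e^(6t); 4·s/(s^2 + 9) ↔ 4cos(3t); 5·3/(s^2 + 9) ↔ 5sin(3t).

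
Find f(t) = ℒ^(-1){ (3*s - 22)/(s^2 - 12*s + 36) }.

f(t) = -4*t*exp(6*t) + 3*exp(6*t)

Factor the denominator: s^2 - 12*s + 36 = (s - 6)^2.
Partial fraction decomposition gives [3/(s - 6)] + [-4/(s - 6)^2].
Invert each term: 3/(s - 6) ↔ 3e^(6t); -4/(s - 6)^2 ↔ -4t·e^(6t).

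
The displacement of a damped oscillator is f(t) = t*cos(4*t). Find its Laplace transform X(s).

L{cos(4t)} = s/(s^2 + 16).
Then apply L{t·g(t)} = -d/ds[G(s)] with G(s) = s/(s^2 + 16):
differentiating 1 time and applying the sign gives (s - 4)*(s + 4)/(s^2 + 16)^2.

X(s) = (s - 4)*(s + 4)/(s^2 + 16)^2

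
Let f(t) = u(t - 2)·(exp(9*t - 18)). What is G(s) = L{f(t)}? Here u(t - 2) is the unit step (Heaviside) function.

By the second shifting theorem, L{u(t - c)·g(t - c)} = e^(-cs)·H(s) with c = 2 and H(s) = L{g(t)}.
L{e^(9t)} = 1/(s - 9).

G(s) = exp(-2*s)/(s - 9)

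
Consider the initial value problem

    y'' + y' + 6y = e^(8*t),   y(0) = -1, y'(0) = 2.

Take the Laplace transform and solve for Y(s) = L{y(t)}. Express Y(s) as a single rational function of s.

Y(s) = (-s^2 + 9*s - 7)/(s^3 - 7*s^2 - 2*s - 48)

Laplace-transform each side.
With L{y''} = s^2 Y - s·y(0) - y'(0) and L{y'} = sY - y(0), with y(0) = -1, y'(0) = 2: the LHS transforms to (s^2 + s + 6)Y - (-s + 1).
The right side is L{e^(8*t)} = 1/(s - 8).
So (s^2 + s + 6)Y = 1/(s - 8) + (-s + 1).
Isolate Y and clear denominators.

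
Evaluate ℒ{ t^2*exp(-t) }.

2/(s + 1)^3

L{t^2} = 2!/s^3 = 2/s^3.
By the first shifting theorem, multiplying by e^(-t) replaces s with s + 1.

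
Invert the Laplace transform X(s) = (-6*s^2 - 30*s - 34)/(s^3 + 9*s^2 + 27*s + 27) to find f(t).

Factor the denominator: s^3 + 9*s^2 + 27*s + 27 = (s + 3)^3.
Partial fraction decomposition gives [-6/(s + 3)] + [6/(s + 3)^2] + [2/(s + 3)^3].
Invert each term: -6/(s + 3) ↔ -6e^(-3t); 6/(s + 3)^2 ↔ 6t·e^(-3t); 2/(s + 3)^3 ↔ (1)t^2·e^(-3t).

f(t) = t^2*exp(-3*t) + 6*t*exp(-3*t) - 6*exp(-3*t)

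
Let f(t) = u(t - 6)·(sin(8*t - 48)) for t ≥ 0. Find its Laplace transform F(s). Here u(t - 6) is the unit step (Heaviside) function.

By the second shifting theorem, L{u(t - c)·g(t - c)} = e^(-cs)·G(s) with c = 6 and G(s) = L{g(t)}.
L{sin(8t)} = 8/(s^2 + 64).

F(s) = 8*exp(-6*s)/(s^2 + 64)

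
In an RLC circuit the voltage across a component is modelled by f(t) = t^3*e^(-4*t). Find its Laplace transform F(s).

F(s) = 6/(s + 4)^4

L{t^3} = 3!/s^4 = 6/s^4.
By the first shifting theorem, multiplying by e^(-4t) replaces s with s + 4.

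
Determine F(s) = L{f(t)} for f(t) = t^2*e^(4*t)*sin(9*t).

L{sin(9t)} = 9/(s^2 + 81).
Multiplying by e^(4t) shifts s → s - 4, so L{e^(4*t)*sin(9*t)} = 9/((s - 4)^2 + 81).
Then apply L{t^2·g(t)} = (-1)^2 d^2/ds^2[G(s)] with G(s) = 9/((s - 4)^2 + 81):
differentiating 2 times and applying the sign gives 54*(s^2 - 8*s - 11)/(s^2 - 8*s + 97)^3.

F(s) = 54*(s^2 - 8*s - 11)/(s^2 - 8*s + 97)^3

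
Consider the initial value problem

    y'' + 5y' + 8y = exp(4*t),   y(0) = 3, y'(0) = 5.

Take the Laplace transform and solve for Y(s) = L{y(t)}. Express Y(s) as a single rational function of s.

Y(s) = (3*s^2 + 8*s - 79)/(s^3 + s^2 - 12*s - 32)

Transform both sides with L{·}.
The derivative rules (L{y''} = s^2 Y - s·y(0) - y'(0) and L{y'} = sY - y(0), with y(0) = 3, y'(0) = 5) turn the left side into (s^2 + 5*s + 8)Y - (3*s + 20).
The right side is L{exp(4*t)} = 1/(s - 4).
So (s^2 + 5*s + 8)Y = 1/(s - 4) + (3*s + 20).
Divide through and combine into a single rational function.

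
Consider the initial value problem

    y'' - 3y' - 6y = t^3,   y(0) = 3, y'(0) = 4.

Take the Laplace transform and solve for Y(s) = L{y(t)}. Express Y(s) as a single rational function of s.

Y(s) = (3*s^5 - 5*s^4 + 6)/(s^6 - 3*s^5 - 6*s^4)

Transform both sides with L{·}.
Using L{y''} = s^2 Y - s·y(0) - y'(0) and L{y'} = sY - y(0), with y(0) = 3, y'(0) = 4, the left side becomes (s^2 - 3*s - 6)Y - (3*s - 5).
The right side is L{t^3} = 6/s^4.
So (s^2 - 3*s - 6)Y = 6/s^4 + (3*s - 5).
Solve for Y(s) and write it as one ratio of polynomials.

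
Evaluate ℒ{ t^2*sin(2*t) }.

4*(3*s^2 - 4)/(s^2 + 4)^3

L{sin(2t)} = 2/(s^2 + 4).
Then apply L{t^2·g(t)} = (-1)^2 d^2/ds^2[G(s)] with G(s) = 2/(s^2 + 4):
differentiating 2 times and applying the sign gives 4*(3*s^2 - 4)/(s^2 + 4)^3.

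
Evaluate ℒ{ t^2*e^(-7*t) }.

2/(s + 7)^3

L{e^(-7t)} = 1/(s + 7).
Then apply L{t^2·g(t)} = (-1)^2 d^2/ds^2[G(s)] with G(s) = 1/(s + 7):
differentiating 2 times and applying the sign gives 2/(s + 7)^3.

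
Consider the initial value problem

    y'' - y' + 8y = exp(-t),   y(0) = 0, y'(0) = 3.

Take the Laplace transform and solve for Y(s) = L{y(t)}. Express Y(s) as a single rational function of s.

Y(s) = (3*s + 4)/(s^3 + 7*s + 8)

Take the Laplace transform of both sides.
Using L{y''} = s^2 Y - s·y(0) - y'(0) and L{y'} = sY - y(0), with y(0) = 0, y'(0) = 3, the left side becomes (s^2 - s + 8)Y - (3).
The right side is L{exp(-t)} = 1/(s + 1).
So (s^2 - s + 8)Y = 1/(s + 1) + (3).
Isolate Y and clear denominators.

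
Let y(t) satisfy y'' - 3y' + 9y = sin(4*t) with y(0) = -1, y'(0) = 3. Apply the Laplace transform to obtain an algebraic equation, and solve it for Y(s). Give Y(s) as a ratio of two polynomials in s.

Y(s) = (-s^3 + 6*s^2 - 16*s + 100)/(s^4 - 3*s^3 + 25*s^2 - 48*s + 144)

Transform both sides with L{·}.
The derivative rules (L{y''} = s^2 Y - s·y(0) - y'(0) and L{y'} = sY - y(0), with y(0) = -1, y'(0) = 3) turn the left side into (s^2 - 3*s + 9)Y - (-s + 6).
The right side is L{sin(4*t)} = 4/(s^2 + 16).
So (s^2 - 3*s + 9)Y = 4/(s^2 + 16) + (-s + 6).
Divide through and combine into a single rational function.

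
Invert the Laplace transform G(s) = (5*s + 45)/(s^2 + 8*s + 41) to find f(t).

Complete the square in the denominator: s^2 + 8*s + 41 = (s + 4)^2 + 5^2.
Split the numerator to match: 5*s + 45 = 5·(s + 4) + 5·5.
Invert each term: 5·(s + 4)/((s + 4)^2 + 25) ↔ 5e^(-4t)cos(5t); 5·5/((s + 4)^2 + 25) ↔ 5e^(-4t)sin(5t).

f(t) = 5*exp(-4*t)*sin(5*t) + 5*exp(-4*t)*cos(5*t)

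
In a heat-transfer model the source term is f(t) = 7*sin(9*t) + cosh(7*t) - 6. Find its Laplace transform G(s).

G(s) = s/(s^2 - 49) + 63/(s^2 + 81) - 6/s

By linearity of the Laplace transform, transform each term separately.
(7)·[L{sin(9t)} = 9/(s^2 + 81)]; L{cosh(7t)} = s/(s^2 - 49); L{-6} = -6/s.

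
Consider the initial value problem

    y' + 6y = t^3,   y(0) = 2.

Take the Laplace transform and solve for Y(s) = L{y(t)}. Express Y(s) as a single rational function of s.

Y(s) = (2*s^4 + 6)/(s^5 + 6*s^4)

Laplace-transform each side.
Using L{y'} = sY - y(0) = sY - 2, the left side becomes (s + 6)Y - (2).
The right side is L{t^3} = 6/s^4.
So (s + 6)Y = 6/s^4 + (2).
Isolate Y and clear denominators.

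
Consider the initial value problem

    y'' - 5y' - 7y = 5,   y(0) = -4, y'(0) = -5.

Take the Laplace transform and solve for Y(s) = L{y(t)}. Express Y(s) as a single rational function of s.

Y(s) = (-4*s^2 + 15*s + 5)/(s^3 - 5*s^2 - 7*s)

Take the Laplace transform of both sides.
With L{y''} = s^2 Y - s·y(0) - y'(0) and L{y'} = sY - y(0), with y(0) = -4, y'(0) = -5: the LHS transforms to (s^2 - 5*s - 7)Y - (-4*s + 15).
The right side is L{5} = 5/s.
So (s^2 - 5*s - 7)Y = 5/s + (-4*s + 15).
Isolate Y and clear denominators.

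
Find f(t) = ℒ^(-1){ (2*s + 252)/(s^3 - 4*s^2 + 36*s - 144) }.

f(t) = 5*exp(4*t) - 3*sin(6*t) - 5*cos(6*t)

Factor the denominator: s^3 - 4*s^2 + 36*s - 144 = (s - 4)*(s^2 + 36).
Partial fraction decomposition gives [5/(s - 4)] + [-5*s/(s^2 + 36)] + [-18/(s^2 + 36)].
Invert each term: 5/(s - 4) ↔ 5e^(4t); -5·s/(s^2 + 36) ↔ -5cos(6t); -3·6/(s^2 + 36) ↔ -3sin(6t).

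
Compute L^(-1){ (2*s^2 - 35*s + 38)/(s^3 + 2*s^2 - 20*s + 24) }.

Factor the denominator: s^3 + 2*s^2 - 20*s + 24 = (s - 2)^2*(s + 6).
Partial fraction decomposition gives [-3/(s - 2)] + [-3/(s - 2)^2] + [5/(s + 6)].
Invert each term: -3/(s - 2) ↔ -3e^(2t); -3/(s - 2)^2 ↔ -3t·e^(2t); 5/(s + 6) ↔ 5e^(-6t).

-3*t*exp(2*t) - 3*exp(2*t) + 5*exp(-6*t)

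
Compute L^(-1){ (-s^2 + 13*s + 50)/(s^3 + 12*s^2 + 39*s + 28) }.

Factor the denominator: s^3 + 12*s^2 + 39*s + 28 = (s + 1)*(s + 4)*(s + 7).
Partial fraction decomposition gives [2/(s + 4)] + [2/(s + 1)] + [-5/(s + 7)].
Invert each term: 2/(s + 4) ↔ 2e^(-4t); 2/(s + 1) ↔ 2e^(-t); -5/(s + 7) ↔ -5e^(-7t).

2*exp(-t) + 2*exp(-4*t) - 5*exp(-7*t)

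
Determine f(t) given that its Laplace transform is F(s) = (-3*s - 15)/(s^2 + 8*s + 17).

f(t) = -3*exp(-4*t)*sin(t) - 3*exp(-4*t)*cos(t)

Complete the square in the denominator: s^2 + 8*s + 17 = (s + 4)^2 + 1^2.
Split the numerator to match: -3*s - 15 = -3·(s + 4) - 3·1.
Invert each term: -3·(s + 4)/((s + 4)^2 + 1) ↔ -3e^(-4t)cos(t); -3·1/((s + 4)^2 + 1) ↔ -3e^(-4t)sin(t).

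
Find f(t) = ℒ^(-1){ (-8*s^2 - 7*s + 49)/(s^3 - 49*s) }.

Factor the denominator: s^3 - 49*s = s*(s - 7)*(s + 7).
Partial fraction decomposition gives [-3/(s + 7)] + [-4/(s - 7)] + [-1/s].
Invert each term: -3/(s + 7) ↔ -3e^(-7t); -4/(s - 7) ↔ -4e^(7t); -1/(s - 0) ↔ -e^(0t).

f(t) = -4*exp(7*t) - 1 - 3*exp(-7*t)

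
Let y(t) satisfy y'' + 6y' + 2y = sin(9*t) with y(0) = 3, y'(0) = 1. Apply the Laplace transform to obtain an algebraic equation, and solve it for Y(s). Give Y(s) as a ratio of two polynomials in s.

Y(s) = (3*s^3 + 19*s^2 + 243*s + 1548)/(s^4 + 6*s^3 + 83*s^2 + 486*s + 162)

Transform both sides with L{·}.
The derivative rules (L{y''} = s^2 Y - s·y(0) - y'(0) and L{y'} = sY - y(0), with y(0) = 3, y'(0) = 1) turn the left side into (s^2 + 6*s + 2)Y - (3*s + 19).
The right side is L{sin(9*t)} = 9/(s^2 + 81).
So (s^2 + 6*s + 2)Y = 9/(s^2 + 81) + (3*s + 19).
Divide through and combine into a single rational function.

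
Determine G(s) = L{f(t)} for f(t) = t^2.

G(s) = 2/s^3

L{t^2} = 2!/s^3 = 2/s^3.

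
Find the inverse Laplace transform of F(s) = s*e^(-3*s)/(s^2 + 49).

Heaviside(t - 3)*(cos(7*t - 21))

The factor e^(-3s) signals a time shift by c = 3 (second shifting theorem).
L{cos(7t)} = s/(s^2 + 49), so L^-1{s/(s^2 + 49)} = cos(7*t).
Hence the inverse is u(t - 3) times that function evaluated at t - 3.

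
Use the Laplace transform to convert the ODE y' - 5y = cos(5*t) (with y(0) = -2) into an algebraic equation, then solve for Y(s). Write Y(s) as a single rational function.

Y(s) = (-2*s^2 + s - 50)/(s^3 - 5*s^2 + 25*s - 125)

Laplace-transform each side.
With L{y'} = sY - y(0) = sY - (-2): the LHS transforms to (s - 5)Y - (-2).
The right side is L{cos(5*t)} = s/(s^2 + 25).
So (s - 5)Y = s/(s^2 + 25) + (-2).
Isolate Y and clear denominators.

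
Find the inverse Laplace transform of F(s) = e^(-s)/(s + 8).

Heaviside(t - 1)*(exp(-8*t + 8))

The factor e^(-s) signals a time shift by c = 1 (second shifting theorem).
L{e^(-8t)} = 1/(s + 8), so L^-1{1/(s + 8)} = e^(-8*t).
Hence the inverse is u(t - 1) times that function evaluated at t - 1.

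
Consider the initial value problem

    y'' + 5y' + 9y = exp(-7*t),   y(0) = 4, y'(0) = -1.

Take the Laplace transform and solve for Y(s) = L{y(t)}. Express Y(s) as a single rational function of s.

Y(s) = (4*s^2 + 47*s + 134)/(s^3 + 12*s^2 + 44*s + 63)

Laplace-transform each side.
The derivative rules (L{y''} = s^2 Y - s·y(0) - y'(0) and L{y'} = sY - y(0), with y(0) = 4, y'(0) = -1) turn the left side into (s^2 + 5*s + 9)Y - (4*s + 19).
The right side is L{exp(-7*t)} = 1/(s + 7).
So (s^2 + 5*s + 9)Y = 1/(s + 7) + (4*s + 19).
Solve for Y(s) and write it as one ratio of polynomials.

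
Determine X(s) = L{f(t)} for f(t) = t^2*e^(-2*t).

L{e^(-2t)} = 1/(s + 2).
Then apply L{t^2·g(t)} = (-1)^2 d^2/ds^2[G(s)] with G(s) = 1/(s + 2):
differentiating 2 times and applying the sign gives 2/(s + 2)^3.

X(s) = 2/(s + 2)^3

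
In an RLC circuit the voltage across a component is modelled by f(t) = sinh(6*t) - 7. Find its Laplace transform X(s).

X(s) = 6/(s^2 - 36) - 7/s

Apply the Laplace transform termwise.
L{sinh(6t)} = 6/(s^2 - 36); L{-7} = -7/s.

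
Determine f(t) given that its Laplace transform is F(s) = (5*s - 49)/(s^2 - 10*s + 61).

f(t) = -4*exp(5*t)*sin(6*t) + 5*exp(5*t)*cos(6*t)

Complete the square in the denominator: s^2 - 10*s + 61 = (s - 5)^2 + 6^2.
Split the numerator to match: 5*s - 49 = 5·(s - 5) - 4·6.
Invert each term: 5·(s - 5)/((s - 5)^2 + 36) ↔ 5e^(5t)cos(6t); -4·6/((s - 5)^2 + 36) ↔ -4e^(5t)sin(6t).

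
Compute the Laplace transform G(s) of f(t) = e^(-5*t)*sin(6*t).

L{sin(6t)} = 6/(s^2 + 36).
By the first shifting theorem, multiplying by e^(-5t) replaces s with s + 5.

G(s) = 6/((s + 5)^2 + 36)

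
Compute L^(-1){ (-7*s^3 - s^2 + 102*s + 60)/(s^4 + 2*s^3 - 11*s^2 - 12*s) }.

Factor the denominator: s^4 + 2*s^3 - 11*s^2 - 12*s = s*(s - 3)*(s + 1)*(s + 4).
Partial fraction decomposition gives [-1/(s + 4)] + [2/(s - 3)] + [-5/s] + [-3/(s + 1)].
Invert each term: -1/(s + 4) ↔ -e^(-4t); 2/(s - 3) ↔ 2e^(3t); -5/(s - 0) ↔ -5e^(0t); -3/(s + 1) ↔ -3e^(-t).

2*exp(3*t) - 5 - 3*exp(-t) - exp(-4*t)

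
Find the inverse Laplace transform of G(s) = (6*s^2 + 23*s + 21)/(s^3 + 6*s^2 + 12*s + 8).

Factor the denominator: s^3 + 6*s^2 + 12*s + 8 = (s + 2)^3.
Partial fraction decomposition gives [6/(s + 2)] + [-1/(s + 2)^2] + [-1/(s + 2)^3].
Invert each term: 6/(s + 2) ↔ 6e^(-2t); -1/(s + 2)^2 ↔ -t·e^(-2t); -1/(s + 2)^3 ↔ (-1/2)t^2·e^(-2t).

-t^2*exp(-2*t)/2 - t*exp(-2*t) + 6*exp(-2*t)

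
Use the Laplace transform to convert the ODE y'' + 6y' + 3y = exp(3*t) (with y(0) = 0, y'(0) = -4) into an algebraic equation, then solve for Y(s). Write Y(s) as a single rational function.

Laplace-transform each side.
Using L{y''} = s^2 Y - s·y(0) - y'(0) and L{y'} = sY - y(0), with y(0) = 0, y'(0) = -4, the left side becomes (s^2 + 6*s + 3)Y - (-4).
The right side is L{exp(3*t)} = 1/(s - 3).
So (s^2 + 6*s + 3)Y = 1/(s - 3) + (-4).
Solve for Y(s) and write it as one ratio of polynomials.

Y(s) = (-4*s + 13)/(s^3 + 3*s^2 - 15*s - 9)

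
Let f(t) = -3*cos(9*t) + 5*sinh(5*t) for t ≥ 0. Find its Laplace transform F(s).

Apply the Laplace transform termwise.
(5)·[L{sinh(5t)} = 5/(s^2 - 25)]; (-3)·[L{cos(9t)} = s/(s^2 + 81)].

F(s) = -3*s/(s^2 + 81) + 25/(s^2 - 25)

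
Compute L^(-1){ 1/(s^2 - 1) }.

sinh(t)

Since L{sinh(t)} = 1/(s^2 - 1), the inverse is sinh(t).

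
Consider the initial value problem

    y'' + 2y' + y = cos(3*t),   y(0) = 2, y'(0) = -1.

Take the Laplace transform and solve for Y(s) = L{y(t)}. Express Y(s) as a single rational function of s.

Y(s) = (2*s^3 + 3*s^2 + 19*s + 27)/(s^4 + 2*s^3 + 10*s^2 + 18*s + 9)

Laplace-transform each side.
The derivative rules (L{y''} = s^2 Y - s·y(0) - y'(0) and L{y'} = sY - y(0), with y(0) = 2, y'(0) = -1) turn the left side into (s^2 + 2*s + 1)Y - (2*s + 3).
The right side is L{cos(3*t)} = s/(s^2 + 9).
So (s^2 + 2*s + 1)Y = s/(s^2 + 9) + (2*s + 3).
Solve for Y(s) and write it as one ratio of polynomials.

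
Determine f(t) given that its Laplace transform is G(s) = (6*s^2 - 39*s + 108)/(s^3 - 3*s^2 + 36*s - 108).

f(t) = exp(3*t) - 4*sin(6*t) + 5*cos(6*t)

Factor the denominator: s^3 - 3*s^2 + 36*s - 108 = (s - 3)*(s^2 + 36).
Partial fraction decomposition gives [1/(s - 3)] + [5*s/(s^2 + 36)] + [-24/(s^2 + 36)].
Invert each term: 1/(s - 3) ↔ e^(3t); 5·s/(s^2 + 36) ↔ 5cos(6t); -4·6/(s^2 + 36) ↔ -4sin(6t).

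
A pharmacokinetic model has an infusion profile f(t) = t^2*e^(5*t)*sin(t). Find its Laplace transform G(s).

L{sin(t)} = 1/(s^2 + 1).
Multiplying by e^(5t) shifts s → s - 5, so L{e^(5*t)*sin(t)} = 1/((s - 5)^2 + 1).
Then apply L{t^2·g(t)} = (-1)^2 d^2/ds^2[H(s)] with H(s) = 1/((s - 5)^2 + 1):
differentiating 2 times and applying the sign gives 2*(3*s^2 - 30*s + 74)/(s^2 - 10*s + 26)^3.

G(s) = 2*(3*s^2 - 30*s + 74)/(s^2 - 10*s + 26)^3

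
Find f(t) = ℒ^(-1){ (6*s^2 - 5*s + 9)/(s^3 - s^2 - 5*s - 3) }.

Factor the denominator: s^3 - s^2 - 5*s - 3 = (s - 3)*(s + 1)^2.
Partial fraction decomposition gives [3/(s + 1)] + [-5/(s + 1)^2] + [3/(s - 3)].
Invert each term: 3/(s + 1) ↔ 3e^(-t); -5/(s + 1)^2 ↔ -5t·e^(-t); 3/(s - 3) ↔ 3e^(3t).

f(t) = -5*t*exp(-t) + 3*exp(3*t) + 3*exp(-t)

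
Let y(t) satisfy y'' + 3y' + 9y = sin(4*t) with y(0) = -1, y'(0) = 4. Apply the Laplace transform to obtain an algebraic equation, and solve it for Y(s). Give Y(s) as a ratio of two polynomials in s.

Transform both sides with L{·}.
Using L{y''} = s^2 Y - s·y(0) - y'(0) and L{y'} = sY - y(0), with y(0) = -1, y'(0) = 4, the left side becomes (s^2 + 3*s + 9)Y - (-s + 1).
The right side is L{sin(4*t)} = 4/(s^2 + 16).
So (s^2 + 3*s + 9)Y = 4/(s^2 + 16) + (-s + 1).
Solve for Y(s) and write it as one ratio of polynomials.

Y(s) = (-s^3 + s^2 - 16*s + 20)/(s^4 + 3*s^3 + 25*s^2 + 48*s + 144)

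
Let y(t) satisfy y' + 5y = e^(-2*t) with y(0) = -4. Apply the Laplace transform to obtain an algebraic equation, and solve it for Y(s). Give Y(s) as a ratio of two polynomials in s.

Y(s) = (-4*s - 7)/(s^2 + 7*s + 10)

Transform both sides with L{·}.
With L{y'} = sY - y(0) = sY - (-4): the LHS transforms to (s + 5)Y - (-4).
The right side is L{e^(-2*t)} = 1/(s + 2).
So (s + 5)Y = 1/(s + 2) + (-4).
Isolate Y and clear denominators.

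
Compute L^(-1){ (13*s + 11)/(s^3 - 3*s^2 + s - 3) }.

5*exp(3*t) - 2*sin(t) - 5*cos(t)

Factor the denominator: s^3 - 3*s^2 + s - 3 = (s - 3)*(s^2 + 1).
Partial fraction decomposition gives [5/(s - 3)] + [-5*s/(s^2 + 1)] + [-2/(s^2 + 1)].
Invert each term: 5/(s - 3) ↔ 5e^(3t); -5·s/(s^2 + 1) ↔ -5cos(t); -2·1/(s^2 + 1) ↔ -2sin(t).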